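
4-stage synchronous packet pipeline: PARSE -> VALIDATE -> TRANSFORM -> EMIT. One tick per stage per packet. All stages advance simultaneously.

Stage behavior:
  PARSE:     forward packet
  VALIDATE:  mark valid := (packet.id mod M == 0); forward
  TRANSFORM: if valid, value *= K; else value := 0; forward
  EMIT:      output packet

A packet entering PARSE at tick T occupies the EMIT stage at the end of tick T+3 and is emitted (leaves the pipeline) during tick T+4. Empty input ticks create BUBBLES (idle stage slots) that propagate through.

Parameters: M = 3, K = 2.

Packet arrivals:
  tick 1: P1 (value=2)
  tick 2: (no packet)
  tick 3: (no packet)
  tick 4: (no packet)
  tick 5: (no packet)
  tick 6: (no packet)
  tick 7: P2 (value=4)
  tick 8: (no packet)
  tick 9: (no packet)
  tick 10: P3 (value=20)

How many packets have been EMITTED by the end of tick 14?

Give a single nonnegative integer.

Answer: 3

Derivation:
Tick 1: [PARSE:P1(v=2,ok=F), VALIDATE:-, TRANSFORM:-, EMIT:-] out:-; in:P1
Tick 2: [PARSE:-, VALIDATE:P1(v=2,ok=F), TRANSFORM:-, EMIT:-] out:-; in:-
Tick 3: [PARSE:-, VALIDATE:-, TRANSFORM:P1(v=0,ok=F), EMIT:-] out:-; in:-
Tick 4: [PARSE:-, VALIDATE:-, TRANSFORM:-, EMIT:P1(v=0,ok=F)] out:-; in:-
Tick 5: [PARSE:-, VALIDATE:-, TRANSFORM:-, EMIT:-] out:P1(v=0); in:-
Tick 6: [PARSE:-, VALIDATE:-, TRANSFORM:-, EMIT:-] out:-; in:-
Tick 7: [PARSE:P2(v=4,ok=F), VALIDATE:-, TRANSFORM:-, EMIT:-] out:-; in:P2
Tick 8: [PARSE:-, VALIDATE:P2(v=4,ok=F), TRANSFORM:-, EMIT:-] out:-; in:-
Tick 9: [PARSE:-, VALIDATE:-, TRANSFORM:P2(v=0,ok=F), EMIT:-] out:-; in:-
Tick 10: [PARSE:P3(v=20,ok=F), VALIDATE:-, TRANSFORM:-, EMIT:P2(v=0,ok=F)] out:-; in:P3
Tick 11: [PARSE:-, VALIDATE:P3(v=20,ok=T), TRANSFORM:-, EMIT:-] out:P2(v=0); in:-
Tick 12: [PARSE:-, VALIDATE:-, TRANSFORM:P3(v=40,ok=T), EMIT:-] out:-; in:-
Tick 13: [PARSE:-, VALIDATE:-, TRANSFORM:-, EMIT:P3(v=40,ok=T)] out:-; in:-
Tick 14: [PARSE:-, VALIDATE:-, TRANSFORM:-, EMIT:-] out:P3(v=40); in:-
Emitted by tick 14: ['P1', 'P2', 'P3']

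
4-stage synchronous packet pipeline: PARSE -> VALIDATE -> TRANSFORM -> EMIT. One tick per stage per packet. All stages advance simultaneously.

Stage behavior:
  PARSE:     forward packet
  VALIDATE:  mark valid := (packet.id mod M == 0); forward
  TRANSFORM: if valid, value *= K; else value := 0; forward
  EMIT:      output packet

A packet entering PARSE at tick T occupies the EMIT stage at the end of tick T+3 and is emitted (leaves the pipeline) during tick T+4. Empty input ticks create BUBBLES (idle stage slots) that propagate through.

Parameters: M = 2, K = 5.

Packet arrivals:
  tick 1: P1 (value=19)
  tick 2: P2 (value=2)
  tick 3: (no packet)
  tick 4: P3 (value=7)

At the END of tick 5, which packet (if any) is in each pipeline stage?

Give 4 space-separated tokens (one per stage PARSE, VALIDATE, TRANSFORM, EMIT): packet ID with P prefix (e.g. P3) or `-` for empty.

Answer: - P3 - P2

Derivation:
Tick 1: [PARSE:P1(v=19,ok=F), VALIDATE:-, TRANSFORM:-, EMIT:-] out:-; in:P1
Tick 2: [PARSE:P2(v=2,ok=F), VALIDATE:P1(v=19,ok=F), TRANSFORM:-, EMIT:-] out:-; in:P2
Tick 3: [PARSE:-, VALIDATE:P2(v=2,ok=T), TRANSFORM:P1(v=0,ok=F), EMIT:-] out:-; in:-
Tick 4: [PARSE:P3(v=7,ok=F), VALIDATE:-, TRANSFORM:P2(v=10,ok=T), EMIT:P1(v=0,ok=F)] out:-; in:P3
Tick 5: [PARSE:-, VALIDATE:P3(v=7,ok=F), TRANSFORM:-, EMIT:P2(v=10,ok=T)] out:P1(v=0); in:-
At end of tick 5: ['-', 'P3', '-', 'P2']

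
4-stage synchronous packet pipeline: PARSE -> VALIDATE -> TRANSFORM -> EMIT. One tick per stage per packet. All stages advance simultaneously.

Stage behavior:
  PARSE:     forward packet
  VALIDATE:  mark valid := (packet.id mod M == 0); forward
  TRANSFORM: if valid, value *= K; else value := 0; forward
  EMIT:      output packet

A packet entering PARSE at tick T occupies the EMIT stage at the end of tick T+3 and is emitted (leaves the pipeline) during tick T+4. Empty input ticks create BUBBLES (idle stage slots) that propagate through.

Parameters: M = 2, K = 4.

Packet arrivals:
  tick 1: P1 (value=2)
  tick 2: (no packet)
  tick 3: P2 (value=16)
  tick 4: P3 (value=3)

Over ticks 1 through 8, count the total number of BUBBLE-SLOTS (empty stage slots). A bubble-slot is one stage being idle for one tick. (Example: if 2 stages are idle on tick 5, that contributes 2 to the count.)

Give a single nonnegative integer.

Tick 1: [PARSE:P1(v=2,ok=F), VALIDATE:-, TRANSFORM:-, EMIT:-] out:-; bubbles=3
Tick 2: [PARSE:-, VALIDATE:P1(v=2,ok=F), TRANSFORM:-, EMIT:-] out:-; bubbles=3
Tick 3: [PARSE:P2(v=16,ok=F), VALIDATE:-, TRANSFORM:P1(v=0,ok=F), EMIT:-] out:-; bubbles=2
Tick 4: [PARSE:P3(v=3,ok=F), VALIDATE:P2(v=16,ok=T), TRANSFORM:-, EMIT:P1(v=0,ok=F)] out:-; bubbles=1
Tick 5: [PARSE:-, VALIDATE:P3(v=3,ok=F), TRANSFORM:P2(v=64,ok=T), EMIT:-] out:P1(v=0); bubbles=2
Tick 6: [PARSE:-, VALIDATE:-, TRANSFORM:P3(v=0,ok=F), EMIT:P2(v=64,ok=T)] out:-; bubbles=2
Tick 7: [PARSE:-, VALIDATE:-, TRANSFORM:-, EMIT:P3(v=0,ok=F)] out:P2(v=64); bubbles=3
Tick 8: [PARSE:-, VALIDATE:-, TRANSFORM:-, EMIT:-] out:P3(v=0); bubbles=4
Total bubble-slots: 20

Answer: 20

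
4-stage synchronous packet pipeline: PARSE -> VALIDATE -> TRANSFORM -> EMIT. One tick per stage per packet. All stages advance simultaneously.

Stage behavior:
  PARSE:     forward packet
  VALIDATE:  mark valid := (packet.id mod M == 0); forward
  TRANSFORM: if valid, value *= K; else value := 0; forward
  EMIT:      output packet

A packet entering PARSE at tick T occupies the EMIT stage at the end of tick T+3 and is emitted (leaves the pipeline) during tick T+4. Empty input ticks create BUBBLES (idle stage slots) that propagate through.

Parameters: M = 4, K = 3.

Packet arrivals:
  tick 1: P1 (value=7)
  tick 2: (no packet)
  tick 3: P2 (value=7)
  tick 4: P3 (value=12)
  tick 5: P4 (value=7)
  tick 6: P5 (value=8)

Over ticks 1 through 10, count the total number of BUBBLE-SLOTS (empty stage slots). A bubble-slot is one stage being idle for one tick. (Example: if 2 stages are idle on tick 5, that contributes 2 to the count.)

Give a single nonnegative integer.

Answer: 20

Derivation:
Tick 1: [PARSE:P1(v=7,ok=F), VALIDATE:-, TRANSFORM:-, EMIT:-] out:-; bubbles=3
Tick 2: [PARSE:-, VALIDATE:P1(v=7,ok=F), TRANSFORM:-, EMIT:-] out:-; bubbles=3
Tick 3: [PARSE:P2(v=7,ok=F), VALIDATE:-, TRANSFORM:P1(v=0,ok=F), EMIT:-] out:-; bubbles=2
Tick 4: [PARSE:P3(v=12,ok=F), VALIDATE:P2(v=7,ok=F), TRANSFORM:-, EMIT:P1(v=0,ok=F)] out:-; bubbles=1
Tick 5: [PARSE:P4(v=7,ok=F), VALIDATE:P3(v=12,ok=F), TRANSFORM:P2(v=0,ok=F), EMIT:-] out:P1(v=0); bubbles=1
Tick 6: [PARSE:P5(v=8,ok=F), VALIDATE:P4(v=7,ok=T), TRANSFORM:P3(v=0,ok=F), EMIT:P2(v=0,ok=F)] out:-; bubbles=0
Tick 7: [PARSE:-, VALIDATE:P5(v=8,ok=F), TRANSFORM:P4(v=21,ok=T), EMIT:P3(v=0,ok=F)] out:P2(v=0); bubbles=1
Tick 8: [PARSE:-, VALIDATE:-, TRANSFORM:P5(v=0,ok=F), EMIT:P4(v=21,ok=T)] out:P3(v=0); bubbles=2
Tick 9: [PARSE:-, VALIDATE:-, TRANSFORM:-, EMIT:P5(v=0,ok=F)] out:P4(v=21); bubbles=3
Tick 10: [PARSE:-, VALIDATE:-, TRANSFORM:-, EMIT:-] out:P5(v=0); bubbles=4
Total bubble-slots: 20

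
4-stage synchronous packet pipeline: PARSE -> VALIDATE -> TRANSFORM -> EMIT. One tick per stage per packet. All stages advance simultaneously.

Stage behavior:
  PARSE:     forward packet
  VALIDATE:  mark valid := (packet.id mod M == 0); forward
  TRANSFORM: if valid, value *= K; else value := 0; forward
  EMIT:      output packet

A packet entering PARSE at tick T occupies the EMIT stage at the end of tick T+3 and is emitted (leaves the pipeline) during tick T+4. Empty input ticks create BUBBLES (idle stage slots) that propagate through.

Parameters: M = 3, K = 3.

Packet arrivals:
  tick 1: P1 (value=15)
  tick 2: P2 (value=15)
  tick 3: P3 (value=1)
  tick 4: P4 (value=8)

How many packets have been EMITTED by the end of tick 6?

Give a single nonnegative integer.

Tick 1: [PARSE:P1(v=15,ok=F), VALIDATE:-, TRANSFORM:-, EMIT:-] out:-; in:P1
Tick 2: [PARSE:P2(v=15,ok=F), VALIDATE:P1(v=15,ok=F), TRANSFORM:-, EMIT:-] out:-; in:P2
Tick 3: [PARSE:P3(v=1,ok=F), VALIDATE:P2(v=15,ok=F), TRANSFORM:P1(v=0,ok=F), EMIT:-] out:-; in:P3
Tick 4: [PARSE:P4(v=8,ok=F), VALIDATE:P3(v=1,ok=T), TRANSFORM:P2(v=0,ok=F), EMIT:P1(v=0,ok=F)] out:-; in:P4
Tick 5: [PARSE:-, VALIDATE:P4(v=8,ok=F), TRANSFORM:P3(v=3,ok=T), EMIT:P2(v=0,ok=F)] out:P1(v=0); in:-
Tick 6: [PARSE:-, VALIDATE:-, TRANSFORM:P4(v=0,ok=F), EMIT:P3(v=3,ok=T)] out:P2(v=0); in:-
Emitted by tick 6: ['P1', 'P2']

Answer: 2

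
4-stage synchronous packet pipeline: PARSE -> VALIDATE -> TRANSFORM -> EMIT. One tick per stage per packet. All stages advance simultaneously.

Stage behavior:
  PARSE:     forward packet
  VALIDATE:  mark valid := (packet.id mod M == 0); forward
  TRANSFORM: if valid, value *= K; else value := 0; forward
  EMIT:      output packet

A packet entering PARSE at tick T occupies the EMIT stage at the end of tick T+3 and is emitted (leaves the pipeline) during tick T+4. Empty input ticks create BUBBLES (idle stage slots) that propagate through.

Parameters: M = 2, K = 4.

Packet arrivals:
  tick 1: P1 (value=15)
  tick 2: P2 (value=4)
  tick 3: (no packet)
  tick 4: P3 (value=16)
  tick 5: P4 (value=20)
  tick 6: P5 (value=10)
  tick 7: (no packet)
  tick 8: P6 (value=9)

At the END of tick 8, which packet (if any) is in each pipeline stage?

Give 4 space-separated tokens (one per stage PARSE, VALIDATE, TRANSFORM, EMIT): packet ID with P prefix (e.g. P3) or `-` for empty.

Answer: P6 - P5 P4

Derivation:
Tick 1: [PARSE:P1(v=15,ok=F), VALIDATE:-, TRANSFORM:-, EMIT:-] out:-; in:P1
Tick 2: [PARSE:P2(v=4,ok=F), VALIDATE:P1(v=15,ok=F), TRANSFORM:-, EMIT:-] out:-; in:P2
Tick 3: [PARSE:-, VALIDATE:P2(v=4,ok=T), TRANSFORM:P1(v=0,ok=F), EMIT:-] out:-; in:-
Tick 4: [PARSE:P3(v=16,ok=F), VALIDATE:-, TRANSFORM:P2(v=16,ok=T), EMIT:P1(v=0,ok=F)] out:-; in:P3
Tick 5: [PARSE:P4(v=20,ok=F), VALIDATE:P3(v=16,ok=F), TRANSFORM:-, EMIT:P2(v=16,ok=T)] out:P1(v=0); in:P4
Tick 6: [PARSE:P5(v=10,ok=F), VALIDATE:P4(v=20,ok=T), TRANSFORM:P3(v=0,ok=F), EMIT:-] out:P2(v=16); in:P5
Tick 7: [PARSE:-, VALIDATE:P5(v=10,ok=F), TRANSFORM:P4(v=80,ok=T), EMIT:P3(v=0,ok=F)] out:-; in:-
Tick 8: [PARSE:P6(v=9,ok=F), VALIDATE:-, TRANSFORM:P5(v=0,ok=F), EMIT:P4(v=80,ok=T)] out:P3(v=0); in:P6
At end of tick 8: ['P6', '-', 'P5', 'P4']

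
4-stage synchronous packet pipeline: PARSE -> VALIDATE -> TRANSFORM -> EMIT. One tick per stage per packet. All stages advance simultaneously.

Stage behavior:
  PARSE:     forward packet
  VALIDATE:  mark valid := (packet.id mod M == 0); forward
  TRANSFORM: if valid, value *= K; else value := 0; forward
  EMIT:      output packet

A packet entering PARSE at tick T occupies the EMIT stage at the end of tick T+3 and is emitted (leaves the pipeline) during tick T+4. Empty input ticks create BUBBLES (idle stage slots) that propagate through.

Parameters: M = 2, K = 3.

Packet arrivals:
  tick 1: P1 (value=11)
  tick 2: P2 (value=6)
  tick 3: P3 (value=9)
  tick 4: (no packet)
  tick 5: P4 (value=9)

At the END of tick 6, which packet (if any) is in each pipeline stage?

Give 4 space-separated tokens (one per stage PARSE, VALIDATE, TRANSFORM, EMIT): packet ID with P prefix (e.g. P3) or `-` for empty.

Tick 1: [PARSE:P1(v=11,ok=F), VALIDATE:-, TRANSFORM:-, EMIT:-] out:-; in:P1
Tick 2: [PARSE:P2(v=6,ok=F), VALIDATE:P1(v=11,ok=F), TRANSFORM:-, EMIT:-] out:-; in:P2
Tick 3: [PARSE:P3(v=9,ok=F), VALIDATE:P2(v=6,ok=T), TRANSFORM:P1(v=0,ok=F), EMIT:-] out:-; in:P3
Tick 4: [PARSE:-, VALIDATE:P3(v=9,ok=F), TRANSFORM:P2(v=18,ok=T), EMIT:P1(v=0,ok=F)] out:-; in:-
Tick 5: [PARSE:P4(v=9,ok=F), VALIDATE:-, TRANSFORM:P3(v=0,ok=F), EMIT:P2(v=18,ok=T)] out:P1(v=0); in:P4
Tick 6: [PARSE:-, VALIDATE:P4(v=9,ok=T), TRANSFORM:-, EMIT:P3(v=0,ok=F)] out:P2(v=18); in:-
At end of tick 6: ['-', 'P4', '-', 'P3']

Answer: - P4 - P3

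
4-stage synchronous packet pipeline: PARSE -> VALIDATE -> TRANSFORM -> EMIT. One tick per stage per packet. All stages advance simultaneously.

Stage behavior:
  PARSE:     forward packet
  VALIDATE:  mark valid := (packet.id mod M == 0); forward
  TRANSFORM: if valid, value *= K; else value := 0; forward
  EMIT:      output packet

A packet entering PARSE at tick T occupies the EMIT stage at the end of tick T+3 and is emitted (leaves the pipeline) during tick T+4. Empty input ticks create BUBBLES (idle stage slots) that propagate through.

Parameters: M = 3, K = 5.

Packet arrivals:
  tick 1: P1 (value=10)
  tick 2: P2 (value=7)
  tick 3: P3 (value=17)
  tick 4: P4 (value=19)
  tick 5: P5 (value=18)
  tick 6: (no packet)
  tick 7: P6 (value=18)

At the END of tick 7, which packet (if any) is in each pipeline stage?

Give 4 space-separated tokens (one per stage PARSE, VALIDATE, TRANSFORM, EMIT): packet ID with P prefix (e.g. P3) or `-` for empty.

Answer: P6 - P5 P4

Derivation:
Tick 1: [PARSE:P1(v=10,ok=F), VALIDATE:-, TRANSFORM:-, EMIT:-] out:-; in:P1
Tick 2: [PARSE:P2(v=7,ok=F), VALIDATE:P1(v=10,ok=F), TRANSFORM:-, EMIT:-] out:-; in:P2
Tick 3: [PARSE:P3(v=17,ok=F), VALIDATE:P2(v=7,ok=F), TRANSFORM:P1(v=0,ok=F), EMIT:-] out:-; in:P3
Tick 4: [PARSE:P4(v=19,ok=F), VALIDATE:P3(v=17,ok=T), TRANSFORM:P2(v=0,ok=F), EMIT:P1(v=0,ok=F)] out:-; in:P4
Tick 5: [PARSE:P5(v=18,ok=F), VALIDATE:P4(v=19,ok=F), TRANSFORM:P3(v=85,ok=T), EMIT:P2(v=0,ok=F)] out:P1(v=0); in:P5
Tick 6: [PARSE:-, VALIDATE:P5(v=18,ok=F), TRANSFORM:P4(v=0,ok=F), EMIT:P3(v=85,ok=T)] out:P2(v=0); in:-
Tick 7: [PARSE:P6(v=18,ok=F), VALIDATE:-, TRANSFORM:P5(v=0,ok=F), EMIT:P4(v=0,ok=F)] out:P3(v=85); in:P6
At end of tick 7: ['P6', '-', 'P5', 'P4']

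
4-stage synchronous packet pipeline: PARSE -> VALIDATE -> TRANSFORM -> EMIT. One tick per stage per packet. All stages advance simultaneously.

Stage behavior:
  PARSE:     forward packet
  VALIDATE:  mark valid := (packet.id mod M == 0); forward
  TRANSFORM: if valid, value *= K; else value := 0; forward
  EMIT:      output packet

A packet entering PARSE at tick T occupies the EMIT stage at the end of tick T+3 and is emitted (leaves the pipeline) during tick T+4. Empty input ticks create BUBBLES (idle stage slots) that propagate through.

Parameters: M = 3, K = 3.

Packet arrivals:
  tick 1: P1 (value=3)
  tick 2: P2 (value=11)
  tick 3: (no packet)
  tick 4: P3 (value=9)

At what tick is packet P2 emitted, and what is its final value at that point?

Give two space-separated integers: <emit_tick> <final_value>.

Answer: 6 0

Derivation:
Tick 1: [PARSE:P1(v=3,ok=F), VALIDATE:-, TRANSFORM:-, EMIT:-] out:-; in:P1
Tick 2: [PARSE:P2(v=11,ok=F), VALIDATE:P1(v=3,ok=F), TRANSFORM:-, EMIT:-] out:-; in:P2
Tick 3: [PARSE:-, VALIDATE:P2(v=11,ok=F), TRANSFORM:P1(v=0,ok=F), EMIT:-] out:-; in:-
Tick 4: [PARSE:P3(v=9,ok=F), VALIDATE:-, TRANSFORM:P2(v=0,ok=F), EMIT:P1(v=0,ok=F)] out:-; in:P3
Tick 5: [PARSE:-, VALIDATE:P3(v=9,ok=T), TRANSFORM:-, EMIT:P2(v=0,ok=F)] out:P1(v=0); in:-
Tick 6: [PARSE:-, VALIDATE:-, TRANSFORM:P3(v=27,ok=T), EMIT:-] out:P2(v=0); in:-
Tick 7: [PARSE:-, VALIDATE:-, TRANSFORM:-, EMIT:P3(v=27,ok=T)] out:-; in:-
Tick 8: [PARSE:-, VALIDATE:-, TRANSFORM:-, EMIT:-] out:P3(v=27); in:-
P2: arrives tick 2, valid=False (id=2, id%3=2), emit tick 6, final value 0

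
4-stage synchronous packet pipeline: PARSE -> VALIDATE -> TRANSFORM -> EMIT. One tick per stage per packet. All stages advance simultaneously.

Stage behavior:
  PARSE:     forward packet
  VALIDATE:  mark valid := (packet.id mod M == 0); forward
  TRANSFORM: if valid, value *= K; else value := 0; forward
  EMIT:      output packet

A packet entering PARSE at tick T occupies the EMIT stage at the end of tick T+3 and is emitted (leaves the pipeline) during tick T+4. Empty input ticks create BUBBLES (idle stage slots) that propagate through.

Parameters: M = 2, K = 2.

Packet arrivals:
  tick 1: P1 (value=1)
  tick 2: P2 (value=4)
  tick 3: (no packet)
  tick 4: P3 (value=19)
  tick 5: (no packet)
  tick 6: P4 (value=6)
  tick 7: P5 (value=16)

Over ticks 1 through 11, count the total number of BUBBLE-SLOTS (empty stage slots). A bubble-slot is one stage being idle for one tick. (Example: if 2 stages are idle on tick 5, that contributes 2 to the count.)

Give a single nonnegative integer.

Tick 1: [PARSE:P1(v=1,ok=F), VALIDATE:-, TRANSFORM:-, EMIT:-] out:-; bubbles=3
Tick 2: [PARSE:P2(v=4,ok=F), VALIDATE:P1(v=1,ok=F), TRANSFORM:-, EMIT:-] out:-; bubbles=2
Tick 3: [PARSE:-, VALIDATE:P2(v=4,ok=T), TRANSFORM:P1(v=0,ok=F), EMIT:-] out:-; bubbles=2
Tick 4: [PARSE:P3(v=19,ok=F), VALIDATE:-, TRANSFORM:P2(v=8,ok=T), EMIT:P1(v=0,ok=F)] out:-; bubbles=1
Tick 5: [PARSE:-, VALIDATE:P3(v=19,ok=F), TRANSFORM:-, EMIT:P2(v=8,ok=T)] out:P1(v=0); bubbles=2
Tick 6: [PARSE:P4(v=6,ok=F), VALIDATE:-, TRANSFORM:P3(v=0,ok=F), EMIT:-] out:P2(v=8); bubbles=2
Tick 7: [PARSE:P5(v=16,ok=F), VALIDATE:P4(v=6,ok=T), TRANSFORM:-, EMIT:P3(v=0,ok=F)] out:-; bubbles=1
Tick 8: [PARSE:-, VALIDATE:P5(v=16,ok=F), TRANSFORM:P4(v=12,ok=T), EMIT:-] out:P3(v=0); bubbles=2
Tick 9: [PARSE:-, VALIDATE:-, TRANSFORM:P5(v=0,ok=F), EMIT:P4(v=12,ok=T)] out:-; bubbles=2
Tick 10: [PARSE:-, VALIDATE:-, TRANSFORM:-, EMIT:P5(v=0,ok=F)] out:P4(v=12); bubbles=3
Tick 11: [PARSE:-, VALIDATE:-, TRANSFORM:-, EMIT:-] out:P5(v=0); bubbles=4
Total bubble-slots: 24

Answer: 24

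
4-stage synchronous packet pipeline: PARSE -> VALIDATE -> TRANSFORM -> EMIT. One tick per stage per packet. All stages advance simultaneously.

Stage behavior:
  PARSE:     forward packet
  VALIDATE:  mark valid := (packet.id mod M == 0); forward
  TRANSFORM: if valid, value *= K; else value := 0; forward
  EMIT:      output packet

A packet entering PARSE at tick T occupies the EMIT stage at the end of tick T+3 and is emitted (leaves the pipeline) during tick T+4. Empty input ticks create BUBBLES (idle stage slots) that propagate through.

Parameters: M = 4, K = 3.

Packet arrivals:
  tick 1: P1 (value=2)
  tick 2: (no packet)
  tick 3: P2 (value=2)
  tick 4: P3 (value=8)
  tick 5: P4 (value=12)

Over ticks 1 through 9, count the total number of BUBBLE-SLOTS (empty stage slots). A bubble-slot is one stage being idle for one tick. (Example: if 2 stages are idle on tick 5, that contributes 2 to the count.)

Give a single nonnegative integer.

Tick 1: [PARSE:P1(v=2,ok=F), VALIDATE:-, TRANSFORM:-, EMIT:-] out:-; bubbles=3
Tick 2: [PARSE:-, VALIDATE:P1(v=2,ok=F), TRANSFORM:-, EMIT:-] out:-; bubbles=3
Tick 3: [PARSE:P2(v=2,ok=F), VALIDATE:-, TRANSFORM:P1(v=0,ok=F), EMIT:-] out:-; bubbles=2
Tick 4: [PARSE:P3(v=8,ok=F), VALIDATE:P2(v=2,ok=F), TRANSFORM:-, EMIT:P1(v=0,ok=F)] out:-; bubbles=1
Tick 5: [PARSE:P4(v=12,ok=F), VALIDATE:P3(v=8,ok=F), TRANSFORM:P2(v=0,ok=F), EMIT:-] out:P1(v=0); bubbles=1
Tick 6: [PARSE:-, VALIDATE:P4(v=12,ok=T), TRANSFORM:P3(v=0,ok=F), EMIT:P2(v=0,ok=F)] out:-; bubbles=1
Tick 7: [PARSE:-, VALIDATE:-, TRANSFORM:P4(v=36,ok=T), EMIT:P3(v=0,ok=F)] out:P2(v=0); bubbles=2
Tick 8: [PARSE:-, VALIDATE:-, TRANSFORM:-, EMIT:P4(v=36,ok=T)] out:P3(v=0); bubbles=3
Tick 9: [PARSE:-, VALIDATE:-, TRANSFORM:-, EMIT:-] out:P4(v=36); bubbles=4
Total bubble-slots: 20

Answer: 20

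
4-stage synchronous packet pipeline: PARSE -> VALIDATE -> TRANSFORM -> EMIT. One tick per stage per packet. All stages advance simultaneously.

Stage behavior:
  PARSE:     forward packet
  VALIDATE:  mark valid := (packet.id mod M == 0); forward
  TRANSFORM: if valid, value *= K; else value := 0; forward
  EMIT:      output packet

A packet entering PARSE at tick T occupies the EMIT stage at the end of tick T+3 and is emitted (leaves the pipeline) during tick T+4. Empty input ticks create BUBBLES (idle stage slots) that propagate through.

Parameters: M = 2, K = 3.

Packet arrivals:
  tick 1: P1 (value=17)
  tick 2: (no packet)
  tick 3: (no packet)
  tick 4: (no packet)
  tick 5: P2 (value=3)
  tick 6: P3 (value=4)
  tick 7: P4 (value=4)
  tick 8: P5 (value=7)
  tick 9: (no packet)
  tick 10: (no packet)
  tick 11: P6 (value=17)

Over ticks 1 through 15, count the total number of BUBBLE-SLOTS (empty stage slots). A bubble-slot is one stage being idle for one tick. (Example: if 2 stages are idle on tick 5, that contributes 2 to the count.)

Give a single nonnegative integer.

Tick 1: [PARSE:P1(v=17,ok=F), VALIDATE:-, TRANSFORM:-, EMIT:-] out:-; bubbles=3
Tick 2: [PARSE:-, VALIDATE:P1(v=17,ok=F), TRANSFORM:-, EMIT:-] out:-; bubbles=3
Tick 3: [PARSE:-, VALIDATE:-, TRANSFORM:P1(v=0,ok=F), EMIT:-] out:-; bubbles=3
Tick 4: [PARSE:-, VALIDATE:-, TRANSFORM:-, EMIT:P1(v=0,ok=F)] out:-; bubbles=3
Tick 5: [PARSE:P2(v=3,ok=F), VALIDATE:-, TRANSFORM:-, EMIT:-] out:P1(v=0); bubbles=3
Tick 6: [PARSE:P3(v=4,ok=F), VALIDATE:P2(v=3,ok=T), TRANSFORM:-, EMIT:-] out:-; bubbles=2
Tick 7: [PARSE:P4(v=4,ok=F), VALIDATE:P3(v=4,ok=F), TRANSFORM:P2(v=9,ok=T), EMIT:-] out:-; bubbles=1
Tick 8: [PARSE:P5(v=7,ok=F), VALIDATE:P4(v=4,ok=T), TRANSFORM:P3(v=0,ok=F), EMIT:P2(v=9,ok=T)] out:-; bubbles=0
Tick 9: [PARSE:-, VALIDATE:P5(v=7,ok=F), TRANSFORM:P4(v=12,ok=T), EMIT:P3(v=0,ok=F)] out:P2(v=9); bubbles=1
Tick 10: [PARSE:-, VALIDATE:-, TRANSFORM:P5(v=0,ok=F), EMIT:P4(v=12,ok=T)] out:P3(v=0); bubbles=2
Tick 11: [PARSE:P6(v=17,ok=F), VALIDATE:-, TRANSFORM:-, EMIT:P5(v=0,ok=F)] out:P4(v=12); bubbles=2
Tick 12: [PARSE:-, VALIDATE:P6(v=17,ok=T), TRANSFORM:-, EMIT:-] out:P5(v=0); bubbles=3
Tick 13: [PARSE:-, VALIDATE:-, TRANSFORM:P6(v=51,ok=T), EMIT:-] out:-; bubbles=3
Tick 14: [PARSE:-, VALIDATE:-, TRANSFORM:-, EMIT:P6(v=51,ok=T)] out:-; bubbles=3
Tick 15: [PARSE:-, VALIDATE:-, TRANSFORM:-, EMIT:-] out:P6(v=51); bubbles=4
Total bubble-slots: 36

Answer: 36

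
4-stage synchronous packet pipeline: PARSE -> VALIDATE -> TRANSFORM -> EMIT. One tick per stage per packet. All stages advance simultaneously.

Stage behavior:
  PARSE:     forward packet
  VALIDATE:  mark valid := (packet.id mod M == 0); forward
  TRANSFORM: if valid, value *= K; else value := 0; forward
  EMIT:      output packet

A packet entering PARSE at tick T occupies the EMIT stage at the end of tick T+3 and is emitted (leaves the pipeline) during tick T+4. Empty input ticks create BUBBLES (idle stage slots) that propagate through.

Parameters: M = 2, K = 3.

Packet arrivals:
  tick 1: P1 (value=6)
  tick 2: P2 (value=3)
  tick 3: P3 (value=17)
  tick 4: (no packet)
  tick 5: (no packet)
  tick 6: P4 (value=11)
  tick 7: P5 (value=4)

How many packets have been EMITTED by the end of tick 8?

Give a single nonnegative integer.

Tick 1: [PARSE:P1(v=6,ok=F), VALIDATE:-, TRANSFORM:-, EMIT:-] out:-; in:P1
Tick 2: [PARSE:P2(v=3,ok=F), VALIDATE:P1(v=6,ok=F), TRANSFORM:-, EMIT:-] out:-; in:P2
Tick 3: [PARSE:P3(v=17,ok=F), VALIDATE:P2(v=3,ok=T), TRANSFORM:P1(v=0,ok=F), EMIT:-] out:-; in:P3
Tick 4: [PARSE:-, VALIDATE:P3(v=17,ok=F), TRANSFORM:P2(v=9,ok=T), EMIT:P1(v=0,ok=F)] out:-; in:-
Tick 5: [PARSE:-, VALIDATE:-, TRANSFORM:P3(v=0,ok=F), EMIT:P2(v=9,ok=T)] out:P1(v=0); in:-
Tick 6: [PARSE:P4(v=11,ok=F), VALIDATE:-, TRANSFORM:-, EMIT:P3(v=0,ok=F)] out:P2(v=9); in:P4
Tick 7: [PARSE:P5(v=4,ok=F), VALIDATE:P4(v=11,ok=T), TRANSFORM:-, EMIT:-] out:P3(v=0); in:P5
Tick 8: [PARSE:-, VALIDATE:P5(v=4,ok=F), TRANSFORM:P4(v=33,ok=T), EMIT:-] out:-; in:-
Emitted by tick 8: ['P1', 'P2', 'P3']

Answer: 3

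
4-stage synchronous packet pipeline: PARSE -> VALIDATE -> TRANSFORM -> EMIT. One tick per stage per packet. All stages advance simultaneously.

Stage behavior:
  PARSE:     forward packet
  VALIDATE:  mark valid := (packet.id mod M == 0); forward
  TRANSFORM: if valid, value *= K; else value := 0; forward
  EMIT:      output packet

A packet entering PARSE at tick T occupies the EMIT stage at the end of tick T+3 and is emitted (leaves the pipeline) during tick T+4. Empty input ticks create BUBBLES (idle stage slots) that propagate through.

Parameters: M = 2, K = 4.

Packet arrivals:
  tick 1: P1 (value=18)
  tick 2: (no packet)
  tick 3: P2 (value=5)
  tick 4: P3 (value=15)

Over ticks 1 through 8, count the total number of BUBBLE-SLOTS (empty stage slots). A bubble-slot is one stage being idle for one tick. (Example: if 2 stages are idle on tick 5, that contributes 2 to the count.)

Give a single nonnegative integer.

Tick 1: [PARSE:P1(v=18,ok=F), VALIDATE:-, TRANSFORM:-, EMIT:-] out:-; bubbles=3
Tick 2: [PARSE:-, VALIDATE:P1(v=18,ok=F), TRANSFORM:-, EMIT:-] out:-; bubbles=3
Tick 3: [PARSE:P2(v=5,ok=F), VALIDATE:-, TRANSFORM:P1(v=0,ok=F), EMIT:-] out:-; bubbles=2
Tick 4: [PARSE:P3(v=15,ok=F), VALIDATE:P2(v=5,ok=T), TRANSFORM:-, EMIT:P1(v=0,ok=F)] out:-; bubbles=1
Tick 5: [PARSE:-, VALIDATE:P3(v=15,ok=F), TRANSFORM:P2(v=20,ok=T), EMIT:-] out:P1(v=0); bubbles=2
Tick 6: [PARSE:-, VALIDATE:-, TRANSFORM:P3(v=0,ok=F), EMIT:P2(v=20,ok=T)] out:-; bubbles=2
Tick 7: [PARSE:-, VALIDATE:-, TRANSFORM:-, EMIT:P3(v=0,ok=F)] out:P2(v=20); bubbles=3
Tick 8: [PARSE:-, VALIDATE:-, TRANSFORM:-, EMIT:-] out:P3(v=0); bubbles=4
Total bubble-slots: 20

Answer: 20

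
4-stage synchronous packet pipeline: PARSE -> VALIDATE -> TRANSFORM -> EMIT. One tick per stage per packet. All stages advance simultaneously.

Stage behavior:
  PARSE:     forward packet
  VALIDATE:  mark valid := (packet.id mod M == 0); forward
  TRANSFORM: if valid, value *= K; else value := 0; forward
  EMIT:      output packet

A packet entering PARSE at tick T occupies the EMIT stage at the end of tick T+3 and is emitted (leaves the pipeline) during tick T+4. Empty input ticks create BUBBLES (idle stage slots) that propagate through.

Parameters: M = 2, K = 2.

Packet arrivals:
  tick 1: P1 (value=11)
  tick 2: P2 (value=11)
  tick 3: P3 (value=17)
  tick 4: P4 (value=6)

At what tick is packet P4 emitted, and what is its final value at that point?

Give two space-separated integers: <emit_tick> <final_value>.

Answer: 8 12

Derivation:
Tick 1: [PARSE:P1(v=11,ok=F), VALIDATE:-, TRANSFORM:-, EMIT:-] out:-; in:P1
Tick 2: [PARSE:P2(v=11,ok=F), VALIDATE:P1(v=11,ok=F), TRANSFORM:-, EMIT:-] out:-; in:P2
Tick 3: [PARSE:P3(v=17,ok=F), VALIDATE:P2(v=11,ok=T), TRANSFORM:P1(v=0,ok=F), EMIT:-] out:-; in:P3
Tick 4: [PARSE:P4(v=6,ok=F), VALIDATE:P3(v=17,ok=F), TRANSFORM:P2(v=22,ok=T), EMIT:P1(v=0,ok=F)] out:-; in:P4
Tick 5: [PARSE:-, VALIDATE:P4(v=6,ok=T), TRANSFORM:P3(v=0,ok=F), EMIT:P2(v=22,ok=T)] out:P1(v=0); in:-
Tick 6: [PARSE:-, VALIDATE:-, TRANSFORM:P4(v=12,ok=T), EMIT:P3(v=0,ok=F)] out:P2(v=22); in:-
Tick 7: [PARSE:-, VALIDATE:-, TRANSFORM:-, EMIT:P4(v=12,ok=T)] out:P3(v=0); in:-
Tick 8: [PARSE:-, VALIDATE:-, TRANSFORM:-, EMIT:-] out:P4(v=12); in:-
P4: arrives tick 4, valid=True (id=4, id%2=0), emit tick 8, final value 12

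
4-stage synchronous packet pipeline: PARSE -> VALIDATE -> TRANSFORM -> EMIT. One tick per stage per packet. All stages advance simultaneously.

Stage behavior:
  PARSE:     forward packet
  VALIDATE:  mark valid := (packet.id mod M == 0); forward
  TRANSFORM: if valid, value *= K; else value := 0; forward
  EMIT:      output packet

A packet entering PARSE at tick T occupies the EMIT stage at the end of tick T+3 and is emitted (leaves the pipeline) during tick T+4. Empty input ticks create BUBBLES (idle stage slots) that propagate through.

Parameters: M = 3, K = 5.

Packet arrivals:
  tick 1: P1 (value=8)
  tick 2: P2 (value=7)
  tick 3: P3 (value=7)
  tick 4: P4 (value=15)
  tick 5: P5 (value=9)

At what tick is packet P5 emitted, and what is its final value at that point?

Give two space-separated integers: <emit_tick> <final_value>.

Tick 1: [PARSE:P1(v=8,ok=F), VALIDATE:-, TRANSFORM:-, EMIT:-] out:-; in:P1
Tick 2: [PARSE:P2(v=7,ok=F), VALIDATE:P1(v=8,ok=F), TRANSFORM:-, EMIT:-] out:-; in:P2
Tick 3: [PARSE:P3(v=7,ok=F), VALIDATE:P2(v=7,ok=F), TRANSFORM:P1(v=0,ok=F), EMIT:-] out:-; in:P3
Tick 4: [PARSE:P4(v=15,ok=F), VALIDATE:P3(v=7,ok=T), TRANSFORM:P2(v=0,ok=F), EMIT:P1(v=0,ok=F)] out:-; in:P4
Tick 5: [PARSE:P5(v=9,ok=F), VALIDATE:P4(v=15,ok=F), TRANSFORM:P3(v=35,ok=T), EMIT:P2(v=0,ok=F)] out:P1(v=0); in:P5
Tick 6: [PARSE:-, VALIDATE:P5(v=9,ok=F), TRANSFORM:P4(v=0,ok=F), EMIT:P3(v=35,ok=T)] out:P2(v=0); in:-
Tick 7: [PARSE:-, VALIDATE:-, TRANSFORM:P5(v=0,ok=F), EMIT:P4(v=0,ok=F)] out:P3(v=35); in:-
Tick 8: [PARSE:-, VALIDATE:-, TRANSFORM:-, EMIT:P5(v=0,ok=F)] out:P4(v=0); in:-
Tick 9: [PARSE:-, VALIDATE:-, TRANSFORM:-, EMIT:-] out:P5(v=0); in:-
P5: arrives tick 5, valid=False (id=5, id%3=2), emit tick 9, final value 0

Answer: 9 0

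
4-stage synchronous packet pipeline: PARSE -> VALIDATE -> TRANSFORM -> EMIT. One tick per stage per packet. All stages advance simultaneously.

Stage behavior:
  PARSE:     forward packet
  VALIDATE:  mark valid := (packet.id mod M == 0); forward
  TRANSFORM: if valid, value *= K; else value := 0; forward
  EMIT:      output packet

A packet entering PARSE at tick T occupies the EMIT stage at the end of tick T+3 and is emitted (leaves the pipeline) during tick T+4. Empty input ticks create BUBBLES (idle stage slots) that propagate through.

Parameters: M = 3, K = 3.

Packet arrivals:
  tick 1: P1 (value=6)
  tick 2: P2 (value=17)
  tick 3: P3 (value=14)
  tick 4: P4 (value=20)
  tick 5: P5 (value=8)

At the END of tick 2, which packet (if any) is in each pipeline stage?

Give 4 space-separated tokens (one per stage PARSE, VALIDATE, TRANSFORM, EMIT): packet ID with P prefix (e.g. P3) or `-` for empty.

Answer: P2 P1 - -

Derivation:
Tick 1: [PARSE:P1(v=6,ok=F), VALIDATE:-, TRANSFORM:-, EMIT:-] out:-; in:P1
Tick 2: [PARSE:P2(v=17,ok=F), VALIDATE:P1(v=6,ok=F), TRANSFORM:-, EMIT:-] out:-; in:P2
At end of tick 2: ['P2', 'P1', '-', '-']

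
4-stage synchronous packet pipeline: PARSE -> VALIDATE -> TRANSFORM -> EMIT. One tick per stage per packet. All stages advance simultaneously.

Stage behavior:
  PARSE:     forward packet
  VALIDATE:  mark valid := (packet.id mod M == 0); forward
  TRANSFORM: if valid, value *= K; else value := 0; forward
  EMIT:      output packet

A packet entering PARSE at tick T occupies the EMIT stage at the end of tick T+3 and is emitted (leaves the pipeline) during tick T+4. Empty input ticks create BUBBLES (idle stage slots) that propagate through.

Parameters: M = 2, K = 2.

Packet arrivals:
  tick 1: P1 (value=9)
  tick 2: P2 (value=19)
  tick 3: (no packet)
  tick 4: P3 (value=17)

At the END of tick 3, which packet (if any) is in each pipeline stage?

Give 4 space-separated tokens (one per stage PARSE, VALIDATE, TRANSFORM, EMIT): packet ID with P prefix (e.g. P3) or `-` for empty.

Tick 1: [PARSE:P1(v=9,ok=F), VALIDATE:-, TRANSFORM:-, EMIT:-] out:-; in:P1
Tick 2: [PARSE:P2(v=19,ok=F), VALIDATE:P1(v=9,ok=F), TRANSFORM:-, EMIT:-] out:-; in:P2
Tick 3: [PARSE:-, VALIDATE:P2(v=19,ok=T), TRANSFORM:P1(v=0,ok=F), EMIT:-] out:-; in:-
At end of tick 3: ['-', 'P2', 'P1', '-']

Answer: - P2 P1 -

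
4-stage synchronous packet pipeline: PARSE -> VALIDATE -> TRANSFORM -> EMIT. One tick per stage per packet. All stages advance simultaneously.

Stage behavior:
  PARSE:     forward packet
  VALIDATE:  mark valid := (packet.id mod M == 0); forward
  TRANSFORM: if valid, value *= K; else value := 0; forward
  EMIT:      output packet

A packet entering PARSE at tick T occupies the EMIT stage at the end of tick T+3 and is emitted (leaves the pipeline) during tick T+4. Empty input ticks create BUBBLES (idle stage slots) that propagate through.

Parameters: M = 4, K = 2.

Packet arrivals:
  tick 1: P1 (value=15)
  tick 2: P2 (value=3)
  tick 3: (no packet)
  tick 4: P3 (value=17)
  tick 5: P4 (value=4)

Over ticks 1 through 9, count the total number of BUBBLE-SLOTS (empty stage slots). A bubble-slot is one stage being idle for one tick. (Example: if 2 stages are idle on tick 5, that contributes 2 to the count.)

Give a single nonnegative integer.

Answer: 20

Derivation:
Tick 1: [PARSE:P1(v=15,ok=F), VALIDATE:-, TRANSFORM:-, EMIT:-] out:-; bubbles=3
Tick 2: [PARSE:P2(v=3,ok=F), VALIDATE:P1(v=15,ok=F), TRANSFORM:-, EMIT:-] out:-; bubbles=2
Tick 3: [PARSE:-, VALIDATE:P2(v=3,ok=F), TRANSFORM:P1(v=0,ok=F), EMIT:-] out:-; bubbles=2
Tick 4: [PARSE:P3(v=17,ok=F), VALIDATE:-, TRANSFORM:P2(v=0,ok=F), EMIT:P1(v=0,ok=F)] out:-; bubbles=1
Tick 5: [PARSE:P4(v=4,ok=F), VALIDATE:P3(v=17,ok=F), TRANSFORM:-, EMIT:P2(v=0,ok=F)] out:P1(v=0); bubbles=1
Tick 6: [PARSE:-, VALIDATE:P4(v=4,ok=T), TRANSFORM:P3(v=0,ok=F), EMIT:-] out:P2(v=0); bubbles=2
Tick 7: [PARSE:-, VALIDATE:-, TRANSFORM:P4(v=8,ok=T), EMIT:P3(v=0,ok=F)] out:-; bubbles=2
Tick 8: [PARSE:-, VALIDATE:-, TRANSFORM:-, EMIT:P4(v=8,ok=T)] out:P3(v=0); bubbles=3
Tick 9: [PARSE:-, VALIDATE:-, TRANSFORM:-, EMIT:-] out:P4(v=8); bubbles=4
Total bubble-slots: 20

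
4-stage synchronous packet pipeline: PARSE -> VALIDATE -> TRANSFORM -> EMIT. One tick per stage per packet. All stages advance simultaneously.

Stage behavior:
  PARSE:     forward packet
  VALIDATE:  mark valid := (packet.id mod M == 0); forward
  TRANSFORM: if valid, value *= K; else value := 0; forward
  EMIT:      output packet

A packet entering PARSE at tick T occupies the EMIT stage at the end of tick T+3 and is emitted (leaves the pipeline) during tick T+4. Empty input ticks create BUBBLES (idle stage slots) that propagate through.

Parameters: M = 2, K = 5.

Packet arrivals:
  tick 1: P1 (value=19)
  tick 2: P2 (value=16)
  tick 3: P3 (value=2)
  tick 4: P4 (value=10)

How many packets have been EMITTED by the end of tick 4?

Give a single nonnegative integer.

Answer: 0

Derivation:
Tick 1: [PARSE:P1(v=19,ok=F), VALIDATE:-, TRANSFORM:-, EMIT:-] out:-; in:P1
Tick 2: [PARSE:P2(v=16,ok=F), VALIDATE:P1(v=19,ok=F), TRANSFORM:-, EMIT:-] out:-; in:P2
Tick 3: [PARSE:P3(v=2,ok=F), VALIDATE:P2(v=16,ok=T), TRANSFORM:P1(v=0,ok=F), EMIT:-] out:-; in:P3
Tick 4: [PARSE:P4(v=10,ok=F), VALIDATE:P3(v=2,ok=F), TRANSFORM:P2(v=80,ok=T), EMIT:P1(v=0,ok=F)] out:-; in:P4
Emitted by tick 4: []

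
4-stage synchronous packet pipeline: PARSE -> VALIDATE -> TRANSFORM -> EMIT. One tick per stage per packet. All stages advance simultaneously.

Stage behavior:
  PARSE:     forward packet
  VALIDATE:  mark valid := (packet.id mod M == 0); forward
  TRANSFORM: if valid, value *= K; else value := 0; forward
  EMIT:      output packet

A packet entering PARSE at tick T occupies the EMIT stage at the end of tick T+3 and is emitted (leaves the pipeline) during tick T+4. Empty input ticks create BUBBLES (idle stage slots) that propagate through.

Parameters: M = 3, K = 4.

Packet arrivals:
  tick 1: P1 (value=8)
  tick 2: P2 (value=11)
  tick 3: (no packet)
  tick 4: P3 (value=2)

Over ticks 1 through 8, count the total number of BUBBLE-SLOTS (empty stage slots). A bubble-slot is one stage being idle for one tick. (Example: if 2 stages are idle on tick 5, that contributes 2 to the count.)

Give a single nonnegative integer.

Tick 1: [PARSE:P1(v=8,ok=F), VALIDATE:-, TRANSFORM:-, EMIT:-] out:-; bubbles=3
Tick 2: [PARSE:P2(v=11,ok=F), VALIDATE:P1(v=8,ok=F), TRANSFORM:-, EMIT:-] out:-; bubbles=2
Tick 3: [PARSE:-, VALIDATE:P2(v=11,ok=F), TRANSFORM:P1(v=0,ok=F), EMIT:-] out:-; bubbles=2
Tick 4: [PARSE:P3(v=2,ok=F), VALIDATE:-, TRANSFORM:P2(v=0,ok=F), EMIT:P1(v=0,ok=F)] out:-; bubbles=1
Tick 5: [PARSE:-, VALIDATE:P3(v=2,ok=T), TRANSFORM:-, EMIT:P2(v=0,ok=F)] out:P1(v=0); bubbles=2
Tick 6: [PARSE:-, VALIDATE:-, TRANSFORM:P3(v=8,ok=T), EMIT:-] out:P2(v=0); bubbles=3
Tick 7: [PARSE:-, VALIDATE:-, TRANSFORM:-, EMIT:P3(v=8,ok=T)] out:-; bubbles=3
Tick 8: [PARSE:-, VALIDATE:-, TRANSFORM:-, EMIT:-] out:P3(v=8); bubbles=4
Total bubble-slots: 20

Answer: 20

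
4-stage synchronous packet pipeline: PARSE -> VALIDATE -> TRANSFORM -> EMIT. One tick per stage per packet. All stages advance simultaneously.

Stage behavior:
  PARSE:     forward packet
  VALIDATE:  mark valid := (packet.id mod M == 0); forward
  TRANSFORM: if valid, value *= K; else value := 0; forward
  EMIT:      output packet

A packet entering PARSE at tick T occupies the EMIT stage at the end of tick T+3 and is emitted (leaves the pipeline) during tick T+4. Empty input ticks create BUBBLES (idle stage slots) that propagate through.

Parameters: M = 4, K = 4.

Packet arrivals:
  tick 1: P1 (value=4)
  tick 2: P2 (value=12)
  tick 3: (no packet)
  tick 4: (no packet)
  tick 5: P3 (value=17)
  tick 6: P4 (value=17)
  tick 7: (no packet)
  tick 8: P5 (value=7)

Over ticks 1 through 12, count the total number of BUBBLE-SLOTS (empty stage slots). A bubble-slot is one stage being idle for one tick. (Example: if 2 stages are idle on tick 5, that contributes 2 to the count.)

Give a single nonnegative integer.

Answer: 28

Derivation:
Tick 1: [PARSE:P1(v=4,ok=F), VALIDATE:-, TRANSFORM:-, EMIT:-] out:-; bubbles=3
Tick 2: [PARSE:P2(v=12,ok=F), VALIDATE:P1(v=4,ok=F), TRANSFORM:-, EMIT:-] out:-; bubbles=2
Tick 3: [PARSE:-, VALIDATE:P2(v=12,ok=F), TRANSFORM:P1(v=0,ok=F), EMIT:-] out:-; bubbles=2
Tick 4: [PARSE:-, VALIDATE:-, TRANSFORM:P2(v=0,ok=F), EMIT:P1(v=0,ok=F)] out:-; bubbles=2
Tick 5: [PARSE:P3(v=17,ok=F), VALIDATE:-, TRANSFORM:-, EMIT:P2(v=0,ok=F)] out:P1(v=0); bubbles=2
Tick 6: [PARSE:P4(v=17,ok=F), VALIDATE:P3(v=17,ok=F), TRANSFORM:-, EMIT:-] out:P2(v=0); bubbles=2
Tick 7: [PARSE:-, VALIDATE:P4(v=17,ok=T), TRANSFORM:P3(v=0,ok=F), EMIT:-] out:-; bubbles=2
Tick 8: [PARSE:P5(v=7,ok=F), VALIDATE:-, TRANSFORM:P4(v=68,ok=T), EMIT:P3(v=0,ok=F)] out:-; bubbles=1
Tick 9: [PARSE:-, VALIDATE:P5(v=7,ok=F), TRANSFORM:-, EMIT:P4(v=68,ok=T)] out:P3(v=0); bubbles=2
Tick 10: [PARSE:-, VALIDATE:-, TRANSFORM:P5(v=0,ok=F), EMIT:-] out:P4(v=68); bubbles=3
Tick 11: [PARSE:-, VALIDATE:-, TRANSFORM:-, EMIT:P5(v=0,ok=F)] out:-; bubbles=3
Tick 12: [PARSE:-, VALIDATE:-, TRANSFORM:-, EMIT:-] out:P5(v=0); bubbles=4
Total bubble-slots: 28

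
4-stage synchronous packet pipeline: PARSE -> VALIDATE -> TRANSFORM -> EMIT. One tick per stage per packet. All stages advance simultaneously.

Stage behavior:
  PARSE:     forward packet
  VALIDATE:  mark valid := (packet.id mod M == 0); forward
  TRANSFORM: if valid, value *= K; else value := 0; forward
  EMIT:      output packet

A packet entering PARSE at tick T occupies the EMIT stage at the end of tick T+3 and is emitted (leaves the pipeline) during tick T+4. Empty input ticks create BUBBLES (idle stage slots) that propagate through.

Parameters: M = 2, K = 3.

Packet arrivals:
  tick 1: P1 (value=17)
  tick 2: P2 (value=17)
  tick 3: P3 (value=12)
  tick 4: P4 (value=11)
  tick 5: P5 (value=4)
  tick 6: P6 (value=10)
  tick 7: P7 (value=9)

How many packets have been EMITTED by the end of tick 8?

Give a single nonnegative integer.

Answer: 4

Derivation:
Tick 1: [PARSE:P1(v=17,ok=F), VALIDATE:-, TRANSFORM:-, EMIT:-] out:-; in:P1
Tick 2: [PARSE:P2(v=17,ok=F), VALIDATE:P1(v=17,ok=F), TRANSFORM:-, EMIT:-] out:-; in:P2
Tick 3: [PARSE:P3(v=12,ok=F), VALIDATE:P2(v=17,ok=T), TRANSFORM:P1(v=0,ok=F), EMIT:-] out:-; in:P3
Tick 4: [PARSE:P4(v=11,ok=F), VALIDATE:P3(v=12,ok=F), TRANSFORM:P2(v=51,ok=T), EMIT:P1(v=0,ok=F)] out:-; in:P4
Tick 5: [PARSE:P5(v=4,ok=F), VALIDATE:P4(v=11,ok=T), TRANSFORM:P3(v=0,ok=F), EMIT:P2(v=51,ok=T)] out:P1(v=0); in:P5
Tick 6: [PARSE:P6(v=10,ok=F), VALIDATE:P5(v=4,ok=F), TRANSFORM:P4(v=33,ok=T), EMIT:P3(v=0,ok=F)] out:P2(v=51); in:P6
Tick 7: [PARSE:P7(v=9,ok=F), VALIDATE:P6(v=10,ok=T), TRANSFORM:P5(v=0,ok=F), EMIT:P4(v=33,ok=T)] out:P3(v=0); in:P7
Tick 8: [PARSE:-, VALIDATE:P7(v=9,ok=F), TRANSFORM:P6(v=30,ok=T), EMIT:P5(v=0,ok=F)] out:P4(v=33); in:-
Emitted by tick 8: ['P1', 'P2', 'P3', 'P4']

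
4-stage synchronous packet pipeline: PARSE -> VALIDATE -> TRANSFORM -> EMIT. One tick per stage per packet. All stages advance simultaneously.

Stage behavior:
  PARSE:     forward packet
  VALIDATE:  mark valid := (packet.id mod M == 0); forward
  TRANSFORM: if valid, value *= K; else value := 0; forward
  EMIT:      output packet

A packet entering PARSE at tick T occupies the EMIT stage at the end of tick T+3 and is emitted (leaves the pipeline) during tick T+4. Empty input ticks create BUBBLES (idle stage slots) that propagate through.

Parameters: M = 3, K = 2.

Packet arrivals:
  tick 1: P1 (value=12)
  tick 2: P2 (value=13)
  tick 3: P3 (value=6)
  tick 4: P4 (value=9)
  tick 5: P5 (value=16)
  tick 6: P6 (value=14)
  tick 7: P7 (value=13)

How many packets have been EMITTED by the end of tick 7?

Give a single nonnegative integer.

Answer: 3

Derivation:
Tick 1: [PARSE:P1(v=12,ok=F), VALIDATE:-, TRANSFORM:-, EMIT:-] out:-; in:P1
Tick 2: [PARSE:P2(v=13,ok=F), VALIDATE:P1(v=12,ok=F), TRANSFORM:-, EMIT:-] out:-; in:P2
Tick 3: [PARSE:P3(v=6,ok=F), VALIDATE:P2(v=13,ok=F), TRANSFORM:P1(v=0,ok=F), EMIT:-] out:-; in:P3
Tick 4: [PARSE:P4(v=9,ok=F), VALIDATE:P3(v=6,ok=T), TRANSFORM:P2(v=0,ok=F), EMIT:P1(v=0,ok=F)] out:-; in:P4
Tick 5: [PARSE:P5(v=16,ok=F), VALIDATE:P4(v=9,ok=F), TRANSFORM:P3(v=12,ok=T), EMIT:P2(v=0,ok=F)] out:P1(v=0); in:P5
Tick 6: [PARSE:P6(v=14,ok=F), VALIDATE:P5(v=16,ok=F), TRANSFORM:P4(v=0,ok=F), EMIT:P3(v=12,ok=T)] out:P2(v=0); in:P6
Tick 7: [PARSE:P7(v=13,ok=F), VALIDATE:P6(v=14,ok=T), TRANSFORM:P5(v=0,ok=F), EMIT:P4(v=0,ok=F)] out:P3(v=12); in:P7
Emitted by tick 7: ['P1', 'P2', 'P3']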